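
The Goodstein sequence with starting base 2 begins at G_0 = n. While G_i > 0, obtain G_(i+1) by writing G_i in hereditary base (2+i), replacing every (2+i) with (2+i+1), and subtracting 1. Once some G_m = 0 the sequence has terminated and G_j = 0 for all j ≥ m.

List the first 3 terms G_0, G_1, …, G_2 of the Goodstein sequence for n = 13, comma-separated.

13, 108, 1279

(0) 13|_2 = 2^(2 + 1) + 2^2 + 1 ↦ 3^(3 + 1) + 3^3 + 1|_3 = 109 ⇒ 108
(1) 108|_3 = 3^(3 + 1) + 3^3 ↦ 4^(4 + 1) + 4^4|_4 = 1280 ⇒ 1279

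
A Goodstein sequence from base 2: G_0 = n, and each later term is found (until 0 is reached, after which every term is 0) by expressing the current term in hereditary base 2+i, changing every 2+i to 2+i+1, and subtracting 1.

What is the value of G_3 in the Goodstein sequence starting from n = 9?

i=0: 9 = 2^(2 + 1) + 1 (b=2); 2→3: 3^(3 + 1) + 1 = 82; 82−1 = 81
i=1: 81 = 3^(3 + 1) (b=3); 3→4: 4^(4 + 1) = 1024; 1024−1 = 1023
i=2: 1023 = 3·4^4 + 3·4^3 + 3·4^2 + 3·4 + 3 (b=4); 4→5: 3·5^5 + 3·5^3 + 3·5^2 + 3·5 + 3 = 9843; 9843−1 = 9842
i=3: 9842 = 3·5^5 + 3·5^3 + 3·5^2 + 3·5 + 2 (b=5); 5→6: 3·6^6 + 3·6^3 + 3·6^2 + 3·6 + 2 = 140744; 140744−1 = 140743

9842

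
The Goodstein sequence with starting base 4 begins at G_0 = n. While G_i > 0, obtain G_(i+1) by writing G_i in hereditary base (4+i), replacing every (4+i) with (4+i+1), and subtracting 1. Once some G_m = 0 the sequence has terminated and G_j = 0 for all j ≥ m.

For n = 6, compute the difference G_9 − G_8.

-1

step 0: 6 = 4 + 2; sub 5 for 4: 5 + 2; = 7; G_1 = 7−1 = 6
step 1: 6 = 5 + 1; sub 6 for 5: 6 + 1; = 7; G_2 = 7−1 = 6
step 2: 6 = 6; sub 7 for 6: 7; = 7; G_3 = 7−1 = 6
step 3: 6 = 6; sub 8 for 7: 6; = 6; G_4 = 6−1 = 5
step 4: 5 = 5; sub 9 for 8: 5; = 5; G_5 = 5−1 = 4
step 5: 4 = 4; sub 10 for 9: 4; = 4; G_6 = 4−1 = 3
step 6: 3 = 3; sub 11 for 10: 3; = 3; G_7 = 3−1 = 2
step 7: 2 = 2; sub 12 for 11: 2; = 2; G_8 = 2−1 = 1
step 8: 1 = 1; sub 13 for 12: 1; = 1; G_9 = 1−1 = 0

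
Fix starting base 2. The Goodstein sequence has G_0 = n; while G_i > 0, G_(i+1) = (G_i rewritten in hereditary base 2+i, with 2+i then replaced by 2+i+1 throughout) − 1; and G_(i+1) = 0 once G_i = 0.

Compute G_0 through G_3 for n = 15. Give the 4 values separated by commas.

(0) 15|_2 = 2^(2 + 1) + 2^2 + 2 + 1 ↦ 3^(3 + 1) + 3^3 + 3 + 1|_3 = 112 ⇒ 111
(1) 111|_3 = 3^(3 + 1) + 3^3 + 3 ↦ 4^(4 + 1) + 4^4 + 4|_4 = 1284 ⇒ 1283
(2) 1283|_4 = 4^(4 + 1) + 4^4 + 3 ↦ 5^(5 + 1) + 5^5 + 3|_5 = 18753 ⇒ 18752

15, 111, 1283, 18752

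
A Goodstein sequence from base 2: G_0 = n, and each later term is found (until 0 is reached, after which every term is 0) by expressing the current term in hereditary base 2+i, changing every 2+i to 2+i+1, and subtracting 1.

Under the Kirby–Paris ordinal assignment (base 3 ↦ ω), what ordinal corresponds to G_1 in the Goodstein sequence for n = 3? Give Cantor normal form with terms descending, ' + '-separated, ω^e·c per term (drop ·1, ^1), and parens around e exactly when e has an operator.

ω

G_0=3  [base 2] 2 + 1  →[2↦3]→  3 + 1 = 4  −1 ⇒ G_1=3
G_1=3  [base 3] 3  →[3↦4]→  4 = 4  −1 ⇒ G_2=3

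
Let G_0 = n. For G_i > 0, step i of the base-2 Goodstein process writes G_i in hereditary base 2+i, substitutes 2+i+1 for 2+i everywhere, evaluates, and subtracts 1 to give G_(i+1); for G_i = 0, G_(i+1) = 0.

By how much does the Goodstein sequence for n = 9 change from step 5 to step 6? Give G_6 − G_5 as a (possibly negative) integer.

G_0=9  [base 2] 2^(2 + 1) + 1  →[2↦3]→  3^(3 + 1) + 1 = 82  −1 ⇒ G_1=81
G_1=81  [base 3] 3^(3 + 1)  →[3↦4]→  4^(4 + 1) = 1024  −1 ⇒ G_2=1023
G_2=1023  [base 4] 3·4^4 + 3·4^3 + 3·4^2 + 3·4 + 3  →[4↦5]→  3·5^5 + 3·5^3 + 3·5^2 + 3·5 + 3 = 9843  −1 ⇒ G_3=9842
G_3=9842  [base 5] 3·5^5 + 3·5^3 + 3·5^2 + 3·5 + 2  →[5↦6]→  3·6^6 + 3·6^3 + 3·6^2 + 3·6 + 2 = 140744  −1 ⇒ G_4=140743
G_4=140743  [base 6] 3·6^6 + 3·6^3 + 3·6^2 + 3·6 + 1  →[6↦7]→  3·7^7 + 3·7^3 + 3·7^2 + 3·7 + 1 = 2471827  −1 ⇒ G_5=2471826
G_5=2471826  [base 7] 3·7^7 + 3·7^3 + 3·7^2 + 3·7  →[7↦8]→  3·8^8 + 3·8^3 + 3·8^2 + 3·8 = 50333400  −1 ⇒ G_6=50333399

47861573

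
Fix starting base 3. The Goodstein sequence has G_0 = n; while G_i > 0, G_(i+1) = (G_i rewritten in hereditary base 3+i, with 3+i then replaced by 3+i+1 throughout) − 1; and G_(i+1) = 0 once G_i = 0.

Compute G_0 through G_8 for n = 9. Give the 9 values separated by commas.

9, 15, 17, 19, 21, 23, 24, 25, 26

step 0: 9 = 3^2; sub 4 for 3: 4^2; = 16; G_1 = 16−1 = 15
step 1: 15 = 3·4 + 3; sub 5 for 4: 3·5 + 3; = 18; G_2 = 18−1 = 17
step 2: 17 = 3·5 + 2; sub 6 for 5: 3·6 + 2; = 20; G_3 = 20−1 = 19
step 3: 19 = 3·6 + 1; sub 7 for 6: 3·7 + 1; = 22; G_4 = 22−1 = 21
step 4: 21 = 3·7; sub 8 for 7: 3·8; = 24; G_5 = 24−1 = 23
step 5: 23 = 2·8 + 7; sub 9 for 8: 2·9 + 7; = 25; G_6 = 25−1 = 24
step 6: 24 = 2·9 + 6; sub 10 for 9: 2·10 + 6; = 26; G_7 = 26−1 = 25
step 7: 25 = 2·10 + 5; sub 11 for 10: 2·11 + 5; = 27; G_8 = 27−1 = 26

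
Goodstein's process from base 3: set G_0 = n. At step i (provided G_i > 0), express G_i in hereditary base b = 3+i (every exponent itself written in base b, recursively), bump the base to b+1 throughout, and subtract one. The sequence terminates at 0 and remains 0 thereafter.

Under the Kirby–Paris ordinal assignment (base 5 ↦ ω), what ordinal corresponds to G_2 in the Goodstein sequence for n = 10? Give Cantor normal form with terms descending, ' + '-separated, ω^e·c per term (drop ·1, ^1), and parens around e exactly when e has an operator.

ω·4 + 4

G_0 = 10. HB_3(10) = 3^2 + 1. Bump = 17. G_1 = 16.
G_1 = 16. HB_4(16) = 4^2. Bump = 25. G_2 = 24.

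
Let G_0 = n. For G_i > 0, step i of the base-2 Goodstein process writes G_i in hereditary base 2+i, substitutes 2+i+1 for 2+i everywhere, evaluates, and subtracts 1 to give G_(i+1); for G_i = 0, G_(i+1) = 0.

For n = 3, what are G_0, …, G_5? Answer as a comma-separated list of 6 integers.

3, 3, 3, 2, 1, 0

3 —HB2→ 2 + 1 —bump→ 3 + 1 = 4 —(−1)→ 3
3 —HB3→ 3 —bump→ 4 = 4 —(−1)→ 3
3 —HB4→ 3 —bump→ 3 = 3 —(−1)→ 2
2 —HB5→ 2 —bump→ 2 = 2 —(−1)→ 1
1 —HB6→ 1 —bump→ 1 = 1 —(−1)→ 0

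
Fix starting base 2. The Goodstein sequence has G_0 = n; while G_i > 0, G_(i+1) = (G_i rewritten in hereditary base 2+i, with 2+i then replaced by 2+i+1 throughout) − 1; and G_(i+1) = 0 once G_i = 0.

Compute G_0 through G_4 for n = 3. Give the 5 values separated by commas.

G_0 = 3. HB_2(3) = 2 + 1. Bump = 4. G_1 = 3.
G_1 = 3. HB_3(3) = 3. Bump = 4. G_2 = 3.
G_2 = 3. HB_4(3) = 3. Bump = 3. G_3 = 2.
G_3 = 2. HB_5(2) = 2. Bump = 2. G_4 = 1.

3, 3, 3, 2, 1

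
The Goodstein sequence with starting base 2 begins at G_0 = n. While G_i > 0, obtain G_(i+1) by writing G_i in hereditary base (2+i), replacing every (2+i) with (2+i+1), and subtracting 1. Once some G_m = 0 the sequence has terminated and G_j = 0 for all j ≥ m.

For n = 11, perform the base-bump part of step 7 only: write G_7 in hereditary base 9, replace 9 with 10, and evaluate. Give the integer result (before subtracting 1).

70077777776

base 2: 11 = 2^(2 + 1) + 2 + 1; at 3: 3^(3 + 1) + 3 + 1 = 85; next = 84
base 3: 84 = 3^(3 + 1) + 3; at 4: 4^(4 + 1) + 4 = 1028; next = 1027
base 4: 1027 = 4^(4 + 1) + 3; at 5: 5^(5 + 1) + 3 = 15628; next = 15627
base 5: 15627 = 5^(5 + 1) + 2; at 6: 6^(6 + 1) + 2 = 279938; next = 279937
base 6: 279937 = 6^(6 + 1) + 1; at 7: 7^(7 + 1) + 1 = 5764802; next = 5764801
base 7: 5764801 = 7^(7 + 1); at 8: 8^(8 + 1) = 134217728; next = 134217727
base 8: 134217727 = 7·8^8 + 7·8^7 + 7·8^6 + 7·8^5 + 7·8^4 + 7·8^3 + 7·8^2 + 7·8 + 7; at 9: 7·9^9 + 7·9^7 + 7·9^6 + 7·9^5 + 7·9^4 + 7·9^3 + 7·9^2 + 7·9 + 7 = 2749609303; next = 2749609302
base 9: 2749609302 = 7·9^9 + 7·9^7 + 7·9^6 + 7·9^5 + 7·9^4 + 7·9^3 + 7·9^2 + 7·9 + 6; at 10: 7·10^10 + 7·10^7 + 7·10^6 + 7·10^5 + 7·10^4 + 7·10^3 + 7·10^2 + 7·10 + 6 = 70077777776; next = 70077777775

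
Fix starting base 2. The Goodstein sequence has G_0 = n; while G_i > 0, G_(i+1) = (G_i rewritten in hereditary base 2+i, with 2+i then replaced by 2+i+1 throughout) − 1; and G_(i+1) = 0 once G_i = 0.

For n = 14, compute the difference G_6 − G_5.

128542131

i=0: 14 = 2^(2 + 1) + 2^2 + 2 (b=2); 2→3: 3^(3 + 1) + 3^3 + 3 = 111; 111−1 = 110
i=1: 110 = 3^(3 + 1) + 3^3 + 2 (b=3); 3→4: 4^(4 + 1) + 4^4 + 2 = 1282; 1282−1 = 1281
i=2: 1281 = 4^(4 + 1) + 4^4 + 1 (b=4); 4→5: 5^(5 + 1) + 5^5 + 1 = 18751; 18751−1 = 18750
i=3: 18750 = 5^(5 + 1) + 5^5 (b=5); 5→6: 6^(6 + 1) + 6^6 = 326592; 326592−1 = 326591
i=4: 326591 = 6^(6 + 1) + 5·6^5 + 5·6^4 + 5·6^3 + 5·6^2 + 5·6 + 5 (b=6); 6→7: 7^(7 + 1) + 5·7^5 + 5·7^4 + 5·7^3 + 5·7^2 + 5·7 + 5 = 5862841; 5862841−1 = 5862840
i=5: 5862840 = 7^(7 + 1) + 5·7^5 + 5·7^4 + 5·7^3 + 5·7^2 + 5·7 + 4 (b=7); 7→8: 8^(8 + 1) + 5·8^5 + 5·8^4 + 5·8^3 + 5·8^2 + 5·8 + 4 = 134404972; 134404972−1 = 134404971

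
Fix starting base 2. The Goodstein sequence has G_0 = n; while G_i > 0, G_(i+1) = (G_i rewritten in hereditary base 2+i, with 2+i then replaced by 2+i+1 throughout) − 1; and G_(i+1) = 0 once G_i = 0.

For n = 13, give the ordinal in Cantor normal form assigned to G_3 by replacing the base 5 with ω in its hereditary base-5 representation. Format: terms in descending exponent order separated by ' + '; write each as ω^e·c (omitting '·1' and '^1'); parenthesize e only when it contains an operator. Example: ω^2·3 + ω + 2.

ω^(ω + 1) + ω^3·3 + ω^2·3 + ω·3 + 2

step 0: 13 = 2^(2 + 1) + 2^2 + 1; sub 3 for 2: 3^(3 + 1) + 3^3 + 1; = 109; G_1 = 109−1 = 108
step 1: 108 = 3^(3 + 1) + 3^3; sub 4 for 3: 4^(4 + 1) + 4^4; = 1280; G_2 = 1280−1 = 1279
step 2: 1279 = 4^(4 + 1) + 3·4^3 + 3·4^2 + 3·4 + 3; sub 5 for 4: 5^(5 + 1) + 3·5^3 + 3·5^2 + 3·5 + 3; = 16093; G_3 = 16093−1 = 16092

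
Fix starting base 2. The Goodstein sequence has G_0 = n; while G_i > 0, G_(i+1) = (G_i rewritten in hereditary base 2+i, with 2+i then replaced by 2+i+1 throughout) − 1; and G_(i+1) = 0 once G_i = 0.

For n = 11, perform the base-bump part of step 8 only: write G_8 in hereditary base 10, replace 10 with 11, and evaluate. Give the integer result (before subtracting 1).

base 2: 11 = 2^(2 + 1) + 2 + 1; at 3: 3^(3 + 1) + 3 + 1 = 85; next = 84
base 3: 84 = 3^(3 + 1) + 3; at 4: 4^(4 + 1) + 4 = 1028; next = 1027
base 4: 1027 = 4^(4 + 1) + 3; at 5: 5^(5 + 1) + 3 = 15628; next = 15627
base 5: 15627 = 5^(5 + 1) + 2; at 6: 6^(6 + 1) + 2 = 279938; next = 279937
base 6: 279937 = 6^(6 + 1) + 1; at 7: 7^(7 + 1) + 1 = 5764802; next = 5764801
base 7: 5764801 = 7^(7 + 1); at 8: 8^(8 + 1) = 134217728; next = 134217727
base 8: 134217727 = 7·8^8 + 7·8^7 + 7·8^6 + 7·8^5 + 7·8^4 + 7·8^3 + 7·8^2 + 7·8 + 7; at 9: 7·9^9 + 7·9^7 + 7·9^6 + 7·9^5 + 7·9^4 + 7·9^3 + 7·9^2 + 7·9 + 7 = 2749609303; next = 2749609302
base 9: 2749609302 = 7·9^9 + 7·9^7 + 7·9^6 + 7·9^5 + 7·9^4 + 7·9^3 + 7·9^2 + 7·9 + 6; at 10: 7·10^10 + 7·10^7 + 7·10^6 + 7·10^5 + 7·10^4 + 7·10^3 + 7·10^2 + 7·10 + 6 = 70077777776; next = 70077777775

1997331745491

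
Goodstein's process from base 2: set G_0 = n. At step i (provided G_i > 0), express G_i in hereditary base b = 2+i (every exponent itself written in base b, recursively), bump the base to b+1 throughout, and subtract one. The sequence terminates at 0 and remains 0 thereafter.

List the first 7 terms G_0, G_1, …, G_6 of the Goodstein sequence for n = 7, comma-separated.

7, 30, 259, 3127, 46657, 823543, 16777215

G_0 = 7. HB_2(7) = 2^2 + 2 + 1. Bump = 31. G_1 = 30.
G_1 = 30. HB_3(30) = 3^3 + 3. Bump = 260. G_2 = 259.
G_2 = 259. HB_4(259) = 4^4 + 3. Bump = 3128. G_3 = 3127.
G_3 = 3127. HB_5(3127) = 5^5 + 2. Bump = 46658. G_4 = 46657.
G_4 = 46657. HB_6(46657) = 6^6 + 1. Bump = 823544. G_5 = 823543.
G_5 = 823543. HB_7(823543) = 7^7. Bump = 16777216. G_6 = 16777215.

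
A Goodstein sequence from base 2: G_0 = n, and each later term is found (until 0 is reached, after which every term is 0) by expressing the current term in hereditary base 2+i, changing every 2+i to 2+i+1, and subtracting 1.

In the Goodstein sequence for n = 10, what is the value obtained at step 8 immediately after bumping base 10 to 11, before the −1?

G_0=10  [base 2] 2^(2 + 1) + 2  →[2↦3]→  3^(3 + 1) + 3 = 84  −1 ⇒ G_1=83
G_1=83  [base 3] 3^(3 + 1) + 2  →[3↦4]→  4^(4 + 1) + 2 = 1026  −1 ⇒ G_2=1025
G_2=1025  [base 4] 4^(4 + 1) + 1  →[4↦5]→  5^(5 + 1) + 1 = 15626  −1 ⇒ G_3=15625
G_3=15625  [base 5] 5^(5 + 1)  →[5↦6]→  6^(6 + 1) = 279936  −1 ⇒ G_4=279935
G_4=279935  [base 6] 5·6^6 + 5·6^5 + 5·6^4 + 5·6^3 + 5·6^2 + 5·6 + 5  →[6↦7]→  5·7^7 + 5·7^5 + 5·7^4 + 5·7^3 + 5·7^2 + 5·7 + 5 = 4215755  −1 ⇒ G_5=4215754
G_5=4215754  [base 7] 5·7^7 + 5·7^5 + 5·7^4 + 5·7^3 + 5·7^2 + 5·7 + 4  →[7↦8]→  5·8^8 + 5·8^5 + 5·8^4 + 5·8^3 + 5·8^2 + 5·8 + 4 = 84073324  −1 ⇒ G_6=84073323
G_6=84073323  [base 8] 5·8^8 + 5·8^5 + 5·8^4 + 5·8^3 + 5·8^2 + 5·8 + 3  →[8↦9]→  5·9^9 + 5·9^5 + 5·9^4 + 5·9^3 + 5·9^2 + 5·9 + 3 = 1937434593  −1 ⇒ G_7=1937434592
G_7=1937434592  [base 9] 5·9^9 + 5·9^5 + 5·9^4 + 5·9^3 + 5·9^2 + 5·9 + 2  →[9↦10]→  5·10^10 + 5·10^5 + 5·10^4 + 5·10^3 + 5·10^2 + 5·10 + 2 = 50000555552  −1 ⇒ G_8=50000555551

1426559238831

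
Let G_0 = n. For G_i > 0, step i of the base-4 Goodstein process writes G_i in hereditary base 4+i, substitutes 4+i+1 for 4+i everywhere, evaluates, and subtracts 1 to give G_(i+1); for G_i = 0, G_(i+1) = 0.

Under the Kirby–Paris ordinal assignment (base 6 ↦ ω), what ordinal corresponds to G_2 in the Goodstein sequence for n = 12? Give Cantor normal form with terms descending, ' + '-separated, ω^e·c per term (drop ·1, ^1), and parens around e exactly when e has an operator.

ω·2 + 3

G_0=12  [base 4] 3·4  →[4↦5]→  3·5 = 15  −1 ⇒ G_1=14
G_1=14  [base 5] 2·5 + 4  →[5↦6]→  2·6 + 4 = 16  −1 ⇒ G_2=15
G_2=15  [base 6] 2·6 + 3  →[6↦7]→  2·7 + 3 = 17  −1 ⇒ G_3=16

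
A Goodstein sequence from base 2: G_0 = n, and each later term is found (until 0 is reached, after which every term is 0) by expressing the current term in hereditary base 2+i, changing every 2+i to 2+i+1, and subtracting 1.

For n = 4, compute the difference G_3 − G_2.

step 0: 4 = 2^2; sub 3 for 2: 3^3; = 27; G_1 = 27−1 = 26
step 1: 26 = 2·3^2 + 2·3 + 2; sub 4 for 3: 2·4^2 + 2·4 + 2; = 42; G_2 = 42−1 = 41
step 2: 41 = 2·4^2 + 2·4 + 1; sub 5 for 4: 2·5^2 + 2·5 + 1; = 61; G_3 = 61−1 = 60

19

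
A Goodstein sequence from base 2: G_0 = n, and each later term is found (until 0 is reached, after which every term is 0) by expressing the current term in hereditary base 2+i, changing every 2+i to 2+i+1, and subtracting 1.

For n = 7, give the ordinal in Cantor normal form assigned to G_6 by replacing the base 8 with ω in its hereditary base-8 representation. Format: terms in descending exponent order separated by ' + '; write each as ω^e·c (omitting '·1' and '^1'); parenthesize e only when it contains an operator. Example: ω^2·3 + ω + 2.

ω^7·7 + ω^6·7 + ω^5·7 + ω^4·7 + ω^3·7 + ω^2·7 + ω·7 + 7

7 —HB2→ 2^2 + 2 + 1 —bump→ 3^3 + 3 + 1 = 31 —(−1)→ 30
30 —HB3→ 3^3 + 3 —bump→ 4^4 + 4 = 260 —(−1)→ 259
259 —HB4→ 4^4 + 3 —bump→ 5^5 + 3 = 3128 —(−1)→ 3127
3127 —HB5→ 5^5 + 2 —bump→ 6^6 + 2 = 46658 —(−1)→ 46657
46657 —HB6→ 6^6 + 1 —bump→ 7^7 + 1 = 823544 —(−1)→ 823543
823543 —HB7→ 7^7 —bump→ 8^8 = 16777216 —(−1)→ 16777215
16777215 —HB8→ 7·8^7 + 7·8^6 + 7·8^5 + 7·8^4 + 7·8^3 + 7·8^2 + 7·8 + 7 —bump→ 7·9^7 + 7·9^6 + 7·9^5 + 7·9^4 + 7·9^3 + 7·9^2 + 7·9 + 7 = 37665880 —(−1)→ 37665879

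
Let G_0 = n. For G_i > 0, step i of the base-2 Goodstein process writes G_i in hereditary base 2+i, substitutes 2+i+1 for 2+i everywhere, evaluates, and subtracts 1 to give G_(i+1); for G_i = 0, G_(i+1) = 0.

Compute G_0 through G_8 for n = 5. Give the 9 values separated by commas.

[0] 5 ≡ 2^2 + 1 (base 2). Lift 3: 28. −1: 27.
[1] 27 ≡ 3^3 (base 3). Lift 4: 256. −1: 255.
[2] 255 ≡ 3·4^3 + 3·4^2 + 3·4 + 3 (base 4). Lift 5: 468. −1: 467.
[3] 467 ≡ 3·5^3 + 3·5^2 + 3·5 + 2 (base 5). Lift 6: 776. −1: 775.
[4] 775 ≡ 3·6^3 + 3·6^2 + 3·6 + 1 (base 6). Lift 7: 1198. −1: 1197.
[5] 1197 ≡ 3·7^3 + 3·7^2 + 3·7 (base 7). Lift 8: 1752. −1: 1751.
[6] 1751 ≡ 3·8^3 + 3·8^2 + 2·8 + 7 (base 8). Lift 9: 2455. −1: 2454.
[7] 2454 ≡ 3·9^3 + 3·9^2 + 2·9 + 6 (base 9). Lift 10: 3326. −1: 3325.

5, 27, 255, 467, 775, 1197, 1751, 2454, 3325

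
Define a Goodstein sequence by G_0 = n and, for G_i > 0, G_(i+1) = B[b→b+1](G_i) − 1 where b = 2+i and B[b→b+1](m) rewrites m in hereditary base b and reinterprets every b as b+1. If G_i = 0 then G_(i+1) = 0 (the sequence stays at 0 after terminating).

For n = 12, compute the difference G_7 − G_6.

12 —HB2→ 2^(2 + 1) + 2^2 —bump→ 3^(3 + 1) + 3^3 = 108 —(−1)→ 107
107 —HB3→ 3^(3 + 1) + 2·3^2 + 2·3 + 2 —bump→ 4^(4 + 1) + 2·4^2 + 2·4 + 2 = 1066 —(−1)→ 1065
1065 —HB4→ 4^(4 + 1) + 2·4^2 + 2·4 + 1 —bump→ 5^(5 + 1) + 2·5^2 + 2·5 + 1 = 15686 —(−1)→ 15685
15685 —HB5→ 5^(5 + 1) + 2·5^2 + 2·5 —bump→ 6^(6 + 1) + 2·6^2 + 2·6 = 280020 —(−1)→ 280019
280019 —HB6→ 6^(6 + 1) + 2·6^2 + 6 + 5 —bump→ 7^(7 + 1) + 2·7^2 + 7 + 5 = 5764911 —(−1)→ 5764910
5764910 —HB7→ 7^(7 + 1) + 2·7^2 + 7 + 4 —bump→ 8^(8 + 1) + 2·8^2 + 8 + 4 = 134217868 —(−1)→ 134217867
134217867 —HB8→ 8^(8 + 1) + 2·8^2 + 8 + 3 —bump→ 9^(9 + 1) + 2·9^2 + 9 + 3 = 3486784575 —(−1)→ 3486784574

3352566707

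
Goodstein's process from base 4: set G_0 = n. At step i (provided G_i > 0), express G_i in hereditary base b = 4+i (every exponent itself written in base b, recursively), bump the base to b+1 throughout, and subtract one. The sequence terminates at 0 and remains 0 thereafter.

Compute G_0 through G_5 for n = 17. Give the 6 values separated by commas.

[0] 17 ≡ 4^2 + 1 (base 4). Lift 5: 26. −1: 25.
[1] 25 ≡ 5^2 (base 5). Lift 6: 36. −1: 35.
[2] 35 ≡ 5·6 + 5 (base 6). Lift 7: 40. −1: 39.
[3] 39 ≡ 5·7 + 4 (base 7). Lift 8: 44. −1: 43.
[4] 43 ≡ 5·8 + 3 (base 8). Lift 9: 48. −1: 47.

17, 25, 35, 39, 43, 47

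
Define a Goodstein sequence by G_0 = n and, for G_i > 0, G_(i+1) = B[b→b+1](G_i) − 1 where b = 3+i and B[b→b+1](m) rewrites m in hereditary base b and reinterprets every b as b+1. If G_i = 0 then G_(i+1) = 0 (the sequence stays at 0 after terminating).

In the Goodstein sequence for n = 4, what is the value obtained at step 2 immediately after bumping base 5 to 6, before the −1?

4

G_0 = 4. HB_3(4) = 3 + 1. Bump = 5. G_1 = 4.
G_1 = 4. HB_4(4) = 4. Bump = 5. G_2 = 4.
G_2 = 4. HB_5(4) = 4. Bump = 4. G_3 = 3.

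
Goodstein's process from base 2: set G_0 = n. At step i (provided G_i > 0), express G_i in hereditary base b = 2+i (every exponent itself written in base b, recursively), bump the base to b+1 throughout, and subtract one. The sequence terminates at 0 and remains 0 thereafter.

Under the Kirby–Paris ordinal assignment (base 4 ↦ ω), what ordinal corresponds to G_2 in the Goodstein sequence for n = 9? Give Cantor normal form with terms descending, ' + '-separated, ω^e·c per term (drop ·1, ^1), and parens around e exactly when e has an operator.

ω^ω·3 + ω^3·3 + ω^2·3 + ω·3 + 3

step 0: 9 = 2^(2 + 1) + 1; sub 3 for 2: 3^(3 + 1) + 1; = 82; G_1 = 82−1 = 81
step 1: 81 = 3^(3 + 1); sub 4 for 3: 4^(4 + 1); = 1024; G_2 = 1024−1 = 1023
step 2: 1023 = 3·4^4 + 3·4^3 + 3·4^2 + 3·4 + 3; sub 5 for 4: 3·5^5 + 3·5^3 + 3·5^2 + 3·5 + 3; = 9843; G_3 = 9843−1 = 9842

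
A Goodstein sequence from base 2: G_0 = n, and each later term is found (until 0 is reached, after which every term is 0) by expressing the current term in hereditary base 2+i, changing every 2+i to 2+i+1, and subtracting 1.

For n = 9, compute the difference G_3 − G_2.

9 —HB2→ 2^(2 + 1) + 1 —bump→ 3^(3 + 1) + 1 = 82 —(−1)→ 81
81 —HB3→ 3^(3 + 1) —bump→ 4^(4 + 1) = 1024 —(−1)→ 1023
1023 —HB4→ 3·4^4 + 3·4^3 + 3·4^2 + 3·4 + 3 —bump→ 3·5^5 + 3·5^3 + 3·5^2 + 3·5 + 3 = 9843 —(−1)→ 9842

8819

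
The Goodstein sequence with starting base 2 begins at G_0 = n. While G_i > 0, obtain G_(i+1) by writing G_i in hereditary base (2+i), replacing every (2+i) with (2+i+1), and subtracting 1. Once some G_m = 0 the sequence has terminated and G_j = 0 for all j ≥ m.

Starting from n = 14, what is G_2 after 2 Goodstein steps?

1281

(0) 14|_2 = 2^(2 + 1) + 2^2 + 2 ↦ 3^(3 + 1) + 3^3 + 3|_3 = 111 ⇒ 110
(1) 110|_3 = 3^(3 + 1) + 3^3 + 2 ↦ 4^(4 + 1) + 4^4 + 2|_4 = 1282 ⇒ 1281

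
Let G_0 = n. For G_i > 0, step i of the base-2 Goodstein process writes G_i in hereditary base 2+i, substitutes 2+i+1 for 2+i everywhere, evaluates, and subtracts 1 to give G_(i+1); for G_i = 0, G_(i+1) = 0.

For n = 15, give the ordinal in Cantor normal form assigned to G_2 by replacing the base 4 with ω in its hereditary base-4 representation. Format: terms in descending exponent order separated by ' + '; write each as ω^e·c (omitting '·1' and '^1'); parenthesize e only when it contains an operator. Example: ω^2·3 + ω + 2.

ω^(ω + 1) + ω^ω + 3

15 —HB2→ 2^(2 + 1) + 2^2 + 2 + 1 —bump→ 3^(3 + 1) + 3^3 + 3 + 1 = 112 —(−1)→ 111
111 —HB3→ 3^(3 + 1) + 3^3 + 3 —bump→ 4^(4 + 1) + 4^4 + 4 = 1284 —(−1)→ 1283
1283 —HB4→ 4^(4 + 1) + 4^4 + 3 —bump→ 5^(5 + 1) + 5^5 + 3 = 18753 —(−1)→ 18752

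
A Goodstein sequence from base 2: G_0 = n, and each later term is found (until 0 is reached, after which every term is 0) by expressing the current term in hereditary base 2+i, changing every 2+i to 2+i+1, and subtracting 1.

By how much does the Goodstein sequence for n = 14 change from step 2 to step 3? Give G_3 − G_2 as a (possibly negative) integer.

17469

G_0 = 14. HB_2(14) = 2^(2 + 1) + 2^2 + 2. Bump = 111. G_1 = 110.
G_1 = 110. HB_3(110) = 3^(3 + 1) + 3^3 + 2. Bump = 1282. G_2 = 1281.
G_2 = 1281. HB_4(1281) = 4^(4 + 1) + 4^4 + 1. Bump = 18751. G_3 = 18750.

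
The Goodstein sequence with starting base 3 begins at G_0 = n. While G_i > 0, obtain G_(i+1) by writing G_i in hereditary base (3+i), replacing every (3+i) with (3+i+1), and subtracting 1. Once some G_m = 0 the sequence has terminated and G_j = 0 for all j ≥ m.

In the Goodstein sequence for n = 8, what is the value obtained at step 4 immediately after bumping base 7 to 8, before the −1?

step 0: 8 = 2·3 + 2; sub 4 for 3: 2·4 + 2; = 10; G_1 = 10−1 = 9
step 1: 9 = 2·4 + 1; sub 5 for 4: 2·5 + 1; = 11; G_2 = 11−1 = 10
step 2: 10 = 2·5; sub 6 for 5: 2·6; = 12; G_3 = 12−1 = 11
step 3: 11 = 6 + 5; sub 7 for 6: 7 + 5; = 12; G_4 = 12−1 = 11
step 4: 11 = 7 + 4; sub 8 for 7: 8 + 4; = 12; G_5 = 12−1 = 11

12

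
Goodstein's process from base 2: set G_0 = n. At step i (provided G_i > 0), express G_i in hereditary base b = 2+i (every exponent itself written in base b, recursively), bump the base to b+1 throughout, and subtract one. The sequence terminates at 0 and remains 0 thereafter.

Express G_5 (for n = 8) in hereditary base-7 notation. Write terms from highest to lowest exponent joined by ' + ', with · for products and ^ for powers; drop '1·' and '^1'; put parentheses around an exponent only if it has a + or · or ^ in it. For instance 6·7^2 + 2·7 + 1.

2·7^7 + 2·7^2 + 7 + 4

G_0 = 8. HB_2(8) = 2^(2 + 1). Bump = 81. G_1 = 80.
G_1 = 80. HB_3(80) = 2·3^3 + 2·3^2 + 2·3 + 2. Bump = 554. G_2 = 553.
G_2 = 553. HB_4(553) = 2·4^4 + 2·4^2 + 2·4 + 1. Bump = 6311. G_3 = 6310.
G_3 = 6310. HB_5(6310) = 2·5^5 + 2·5^2 + 2·5. Bump = 93396. G_4 = 93395.
G_4 = 93395. HB_6(93395) = 2·6^6 + 2·6^2 + 6 + 5. Bump = 1647196. G_5 = 1647195.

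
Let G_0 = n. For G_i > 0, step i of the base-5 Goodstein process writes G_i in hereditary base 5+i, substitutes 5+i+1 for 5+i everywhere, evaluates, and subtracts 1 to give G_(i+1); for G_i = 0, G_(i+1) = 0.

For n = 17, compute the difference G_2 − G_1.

2

17 —HB5→ 3·5 + 2 —bump→ 3·6 + 2 = 20 —(−1)→ 19
19 —HB6→ 3·6 + 1 —bump→ 3·7 + 1 = 22 —(−1)→ 21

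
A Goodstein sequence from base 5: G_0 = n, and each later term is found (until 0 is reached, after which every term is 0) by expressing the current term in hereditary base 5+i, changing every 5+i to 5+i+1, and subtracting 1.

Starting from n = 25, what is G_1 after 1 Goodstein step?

step 0: 25 = 5^2; sub 6 for 5: 6^2; = 36; G_1 = 36−1 = 35
step 1: 35 = 5·6 + 5; sub 7 for 6: 5·7 + 5; = 40; G_2 = 40−1 = 39

35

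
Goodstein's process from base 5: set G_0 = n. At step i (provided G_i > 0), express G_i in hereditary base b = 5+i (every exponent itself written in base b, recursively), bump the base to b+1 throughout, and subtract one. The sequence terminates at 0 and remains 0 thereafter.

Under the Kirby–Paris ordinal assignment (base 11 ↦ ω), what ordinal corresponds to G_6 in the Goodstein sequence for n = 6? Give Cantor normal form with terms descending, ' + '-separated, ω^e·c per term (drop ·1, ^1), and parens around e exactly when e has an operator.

2

step 0: 6 = 5 + 1; sub 6 for 5: 6 + 1; = 7; G_1 = 7−1 = 6
step 1: 6 = 6; sub 7 for 6: 7; = 7; G_2 = 7−1 = 6
step 2: 6 = 6; sub 8 for 7: 6; = 6; G_3 = 6−1 = 5
step 3: 5 = 5; sub 9 for 8: 5; = 5; G_4 = 5−1 = 4
step 4: 4 = 4; sub 10 for 9: 4; = 4; G_5 = 4−1 = 3
step 5: 3 = 3; sub 11 for 10: 3; = 3; G_6 = 3−1 = 2
step 6: 2 = 2; sub 12 for 11: 2; = 2; G_7 = 2−1 = 1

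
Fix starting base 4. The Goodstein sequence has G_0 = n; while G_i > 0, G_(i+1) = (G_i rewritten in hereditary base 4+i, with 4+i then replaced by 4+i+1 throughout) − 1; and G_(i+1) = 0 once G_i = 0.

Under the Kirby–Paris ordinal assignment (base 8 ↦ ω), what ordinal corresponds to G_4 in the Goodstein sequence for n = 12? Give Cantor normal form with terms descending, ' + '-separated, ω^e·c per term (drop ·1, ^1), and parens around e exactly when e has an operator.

G_0 = 12. HB_4(12) = 3·4. Bump = 15. G_1 = 14.
G_1 = 14. HB_5(14) = 2·5 + 4. Bump = 16. G_2 = 15.
G_2 = 15. HB_6(15) = 2·6 + 3. Bump = 17. G_3 = 16.
G_3 = 16. HB_7(16) = 2·7 + 2. Bump = 18. G_4 = 17.

ω·2 + 1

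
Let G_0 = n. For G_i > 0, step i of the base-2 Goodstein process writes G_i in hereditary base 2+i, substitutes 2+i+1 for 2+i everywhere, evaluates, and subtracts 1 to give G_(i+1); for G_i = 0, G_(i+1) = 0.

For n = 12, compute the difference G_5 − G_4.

5484891

12 —HB2→ 2^(2 + 1) + 2^2 —bump→ 3^(3 + 1) + 3^3 = 108 —(−1)→ 107
107 —HB3→ 3^(3 + 1) + 2·3^2 + 2·3 + 2 —bump→ 4^(4 + 1) + 2·4^2 + 2·4 + 2 = 1066 —(−1)→ 1065
1065 —HB4→ 4^(4 + 1) + 2·4^2 + 2·4 + 1 —bump→ 5^(5 + 1) + 2·5^2 + 2·5 + 1 = 15686 —(−1)→ 15685
15685 —HB5→ 5^(5 + 1) + 2·5^2 + 2·5 —bump→ 6^(6 + 1) + 2·6^2 + 2·6 = 280020 —(−1)→ 280019
280019 —HB6→ 6^(6 + 1) + 2·6^2 + 6 + 5 —bump→ 7^(7 + 1) + 2·7^2 + 7 + 5 = 5764911 —(−1)→ 5764910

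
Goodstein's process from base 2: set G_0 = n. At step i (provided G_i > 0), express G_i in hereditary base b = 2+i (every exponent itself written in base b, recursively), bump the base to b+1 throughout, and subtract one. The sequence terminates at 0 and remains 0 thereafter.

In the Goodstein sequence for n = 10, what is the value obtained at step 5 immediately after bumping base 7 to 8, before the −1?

10 —HB2→ 2^(2 + 1) + 2 —bump→ 3^(3 + 1) + 3 = 84 —(−1)→ 83
83 —HB3→ 3^(3 + 1) + 2 —bump→ 4^(4 + 1) + 2 = 1026 —(−1)→ 1025
1025 —HB4→ 4^(4 + 1) + 1 —bump→ 5^(5 + 1) + 1 = 15626 —(−1)→ 15625
15625 —HB5→ 5^(5 + 1) —bump→ 6^(6 + 1) = 279936 —(−1)→ 279935
279935 —HB6→ 5·6^6 + 5·6^5 + 5·6^4 + 5·6^3 + 5·6^2 + 5·6 + 5 —bump→ 5·7^7 + 5·7^5 + 5·7^4 + 5·7^3 + 5·7^2 + 5·7 + 5 = 4215755 —(−1)→ 4215754
4215754 —HB7→ 5·7^7 + 5·7^5 + 5·7^4 + 5·7^3 + 5·7^2 + 5·7 + 4 —bump→ 5·8^8 + 5·8^5 + 5·8^4 + 5·8^3 + 5·8^2 + 5·8 + 4 = 84073324 —(−1)→ 84073323

84073324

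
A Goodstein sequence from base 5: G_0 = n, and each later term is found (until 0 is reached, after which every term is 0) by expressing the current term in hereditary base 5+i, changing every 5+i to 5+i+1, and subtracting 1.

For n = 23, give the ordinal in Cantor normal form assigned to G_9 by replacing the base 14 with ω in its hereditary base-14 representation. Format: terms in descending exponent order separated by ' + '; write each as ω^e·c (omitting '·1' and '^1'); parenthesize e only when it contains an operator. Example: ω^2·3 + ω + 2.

ω·3 + 3

G_0 = 23. HB_5(23) = 4·5 + 3. Bump = 27. G_1 = 26.
G_1 = 26. HB_6(26) = 4·6 + 2. Bump = 30. G_2 = 29.
G_2 = 29. HB_7(29) = 4·7 + 1. Bump = 33. G_3 = 32.
G_3 = 32. HB_8(32) = 4·8. Bump = 36. G_4 = 35.
G_4 = 35. HB_9(35) = 3·9 + 8. Bump = 38. G_5 = 37.
G_5 = 37. HB_10(37) = 3·10 + 7. Bump = 40. G_6 = 39.
G_6 = 39. HB_11(39) = 3·11 + 6. Bump = 42. G_7 = 41.
G_7 = 41. HB_12(41) = 3·12 + 5. Bump = 44. G_8 = 43.
G_8 = 43. HB_13(43) = 3·13 + 4. Bump = 46. G_9 = 45.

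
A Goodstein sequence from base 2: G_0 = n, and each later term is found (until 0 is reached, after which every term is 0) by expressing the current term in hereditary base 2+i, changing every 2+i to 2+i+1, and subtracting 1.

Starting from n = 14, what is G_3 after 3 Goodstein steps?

G_0=14  [base 2] 2^(2 + 1) + 2^2 + 2  →[2↦3]→  3^(3 + 1) + 3^3 + 3 = 111  −1 ⇒ G_1=110
G_1=110  [base 3] 3^(3 + 1) + 3^3 + 2  →[3↦4]→  4^(4 + 1) + 4^4 + 2 = 1282  −1 ⇒ G_2=1281
G_2=1281  [base 4] 4^(4 + 1) + 4^4 + 1  →[4↦5]→  5^(5 + 1) + 5^5 + 1 = 18751  −1 ⇒ G_3=18750
G_3=18750  [base 5] 5^(5 + 1) + 5^5  →[5↦6]→  6^(6 + 1) + 6^6 = 326592  −1 ⇒ G_4=326591

18750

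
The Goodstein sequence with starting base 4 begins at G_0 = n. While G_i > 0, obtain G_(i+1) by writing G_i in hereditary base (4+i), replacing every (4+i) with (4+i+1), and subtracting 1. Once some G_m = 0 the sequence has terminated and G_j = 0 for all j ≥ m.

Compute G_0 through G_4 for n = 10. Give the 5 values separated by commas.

(0) 10|_4 = 2·4 + 2 ↦ 2·5 + 2|_5 = 12 ⇒ 11
(1) 11|_5 = 2·5 + 1 ↦ 2·6 + 1|_6 = 13 ⇒ 12
(2) 12|_6 = 2·6 ↦ 2·7|_7 = 14 ⇒ 13
(3) 13|_7 = 7 + 6 ↦ 8 + 6|_8 = 14 ⇒ 13

10, 11, 12, 13, 13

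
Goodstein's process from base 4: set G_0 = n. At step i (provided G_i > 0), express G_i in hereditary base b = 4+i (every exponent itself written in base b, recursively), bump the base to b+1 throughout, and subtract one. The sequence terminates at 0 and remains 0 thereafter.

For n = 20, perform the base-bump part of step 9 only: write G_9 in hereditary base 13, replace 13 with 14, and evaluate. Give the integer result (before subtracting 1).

step 0: 20 = 4^2 + 4; sub 5 for 4: 5^2 + 5; = 30; G_1 = 30−1 = 29
step 1: 29 = 5^2 + 4; sub 6 for 5: 6^2 + 4; = 40; G_2 = 40−1 = 39
step 2: 39 = 6^2 + 3; sub 7 for 6: 7^2 + 3; = 52; G_3 = 52−1 = 51
step 3: 51 = 7^2 + 2; sub 8 for 7: 8^2 + 2; = 66; G_4 = 66−1 = 65
step 4: 65 = 8^2 + 1; sub 9 for 8: 9^2 + 1; = 82; G_5 = 82−1 = 81
step 5: 81 = 9^2; sub 10 for 9: 10^2; = 100; G_6 = 100−1 = 99
step 6: 99 = 9·10 + 9; sub 11 for 10: 9·11 + 9; = 108; G_7 = 108−1 = 107
step 7: 107 = 9·11 + 8; sub 12 for 11: 9·12 + 8; = 116; G_8 = 116−1 = 115
step 8: 115 = 9·12 + 7; sub 13 for 12: 9·13 + 7; = 124; G_9 = 124−1 = 123

132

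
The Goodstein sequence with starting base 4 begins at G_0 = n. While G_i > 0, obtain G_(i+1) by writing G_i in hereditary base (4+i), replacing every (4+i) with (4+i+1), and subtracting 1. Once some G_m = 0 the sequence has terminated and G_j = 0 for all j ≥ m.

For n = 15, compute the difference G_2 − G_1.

2

base 4: 15 = 3·4 + 3; at 5: 3·5 + 3 = 18; next = 17
base 5: 17 = 3·5 + 2; at 6: 3·6 + 2 = 20; next = 19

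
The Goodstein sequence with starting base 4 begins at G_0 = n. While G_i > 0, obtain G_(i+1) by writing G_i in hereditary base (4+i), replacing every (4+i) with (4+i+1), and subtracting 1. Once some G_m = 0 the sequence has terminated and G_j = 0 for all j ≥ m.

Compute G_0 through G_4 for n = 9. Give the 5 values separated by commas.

9, 10, 11, 11, 11

i=0: 9 = 2·4 + 1 (b=4); 4→5: 2·5 + 1 = 11; 11−1 = 10
i=1: 10 = 2·5 (b=5); 5→6: 2·6 = 12; 12−1 = 11
i=2: 11 = 6 + 5 (b=6); 6→7: 7 + 5 = 12; 12−1 = 11
i=3: 11 = 7 + 4 (b=7); 7→8: 8 + 4 = 12; 12−1 = 11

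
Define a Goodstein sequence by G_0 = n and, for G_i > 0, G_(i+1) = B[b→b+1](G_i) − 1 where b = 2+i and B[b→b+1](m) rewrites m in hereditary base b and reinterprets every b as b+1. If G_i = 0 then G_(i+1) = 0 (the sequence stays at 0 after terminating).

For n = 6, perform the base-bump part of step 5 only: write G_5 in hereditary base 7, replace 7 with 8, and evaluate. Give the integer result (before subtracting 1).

187244

G_0=6  [base 2] 2^2 + 2  →[2↦3]→  3^3 + 3 = 30  −1 ⇒ G_1=29
G_1=29  [base 3] 3^3 + 2  →[3↦4]→  4^4 + 2 = 258  −1 ⇒ G_2=257
G_2=257  [base 4] 4^4 + 1  →[4↦5]→  5^5 + 1 = 3126  −1 ⇒ G_3=3125
G_3=3125  [base 5] 5^5  →[5↦6]→  6^6 = 46656  −1 ⇒ G_4=46655
G_4=46655  [base 6] 5·6^5 + 5·6^4 + 5·6^3 + 5·6^2 + 5·6 + 5  →[6↦7]→  5·7^5 + 5·7^4 + 5·7^3 + 5·7^2 + 5·7 + 5 = 98040  −1 ⇒ G_5=98039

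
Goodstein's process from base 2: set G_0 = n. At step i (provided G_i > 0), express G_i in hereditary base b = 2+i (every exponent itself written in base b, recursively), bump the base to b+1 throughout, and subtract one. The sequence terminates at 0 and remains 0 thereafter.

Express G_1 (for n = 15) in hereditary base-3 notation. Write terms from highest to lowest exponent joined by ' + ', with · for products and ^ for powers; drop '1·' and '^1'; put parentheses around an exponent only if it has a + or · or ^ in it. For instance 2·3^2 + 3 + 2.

(0) 15|_2 = 2^(2 + 1) + 2^2 + 2 + 1 ↦ 3^(3 + 1) + 3^3 + 3 + 1|_3 = 112 ⇒ 111
(1) 111|_3 = 3^(3 + 1) + 3^3 + 3 ↦ 4^(4 + 1) + 4^4 + 4|_4 = 1284 ⇒ 1283

3^(3 + 1) + 3^3 + 3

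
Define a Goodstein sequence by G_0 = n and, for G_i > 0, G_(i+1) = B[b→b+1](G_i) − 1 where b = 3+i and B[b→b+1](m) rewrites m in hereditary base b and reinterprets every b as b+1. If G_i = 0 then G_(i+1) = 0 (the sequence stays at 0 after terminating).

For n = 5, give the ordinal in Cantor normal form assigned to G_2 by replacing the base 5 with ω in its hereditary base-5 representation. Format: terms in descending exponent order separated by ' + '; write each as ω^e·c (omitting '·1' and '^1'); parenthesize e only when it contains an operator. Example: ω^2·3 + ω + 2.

5 —HB3→ 3 + 2 —bump→ 4 + 2 = 6 —(−1)→ 5
5 —HB4→ 4 + 1 —bump→ 5 + 1 = 6 —(−1)→ 5
5 —HB5→ 5 —bump→ 6 = 6 —(−1)→ 5

ω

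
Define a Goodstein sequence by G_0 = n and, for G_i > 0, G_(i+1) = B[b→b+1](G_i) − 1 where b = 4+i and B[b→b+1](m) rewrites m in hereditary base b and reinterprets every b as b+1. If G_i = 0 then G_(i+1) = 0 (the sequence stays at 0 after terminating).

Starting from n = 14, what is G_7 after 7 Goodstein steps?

(0) 14|_4 = 3·4 + 2 ↦ 3·5 + 2|_5 = 17 ⇒ 16
(1) 16|_5 = 3·5 + 1 ↦ 3·6 + 1|_6 = 19 ⇒ 18
(2) 18|_6 = 3·6 ↦ 3·7|_7 = 21 ⇒ 20
(3) 20|_7 = 2·7 + 6 ↦ 2·8 + 6|_8 = 22 ⇒ 21
(4) 21|_8 = 2·8 + 5 ↦ 2·9 + 5|_9 = 23 ⇒ 22
(5) 22|_9 = 2·9 + 4 ↦ 2·10 + 4|_10 = 24 ⇒ 23
(6) 23|_10 = 2·10 + 3 ↦ 2·11 + 3|_11 = 25 ⇒ 24

24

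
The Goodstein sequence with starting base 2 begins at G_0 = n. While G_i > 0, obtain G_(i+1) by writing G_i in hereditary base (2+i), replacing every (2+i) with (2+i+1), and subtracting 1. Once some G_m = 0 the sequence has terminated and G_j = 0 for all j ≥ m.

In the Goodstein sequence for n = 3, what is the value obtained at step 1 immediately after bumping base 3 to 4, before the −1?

4

[0] 3 ≡ 2 + 1 (base 2). Lift 3: 4. −1: 3.
[1] 3 ≡ 3 (base 3). Lift 4: 4. −1: 3.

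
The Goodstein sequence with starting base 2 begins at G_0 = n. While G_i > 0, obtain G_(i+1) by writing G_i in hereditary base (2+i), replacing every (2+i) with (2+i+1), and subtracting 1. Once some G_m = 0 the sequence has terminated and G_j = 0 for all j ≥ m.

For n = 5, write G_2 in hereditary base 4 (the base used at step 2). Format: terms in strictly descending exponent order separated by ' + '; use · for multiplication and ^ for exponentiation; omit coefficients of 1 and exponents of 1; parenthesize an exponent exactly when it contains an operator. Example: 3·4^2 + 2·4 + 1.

3·4^3 + 3·4^2 + 3·4 + 3

[0] 5 ≡ 2^2 + 1 (base 2). Lift 3: 28. −1: 27.
[1] 27 ≡ 3^3 (base 3). Lift 4: 256. −1: 255.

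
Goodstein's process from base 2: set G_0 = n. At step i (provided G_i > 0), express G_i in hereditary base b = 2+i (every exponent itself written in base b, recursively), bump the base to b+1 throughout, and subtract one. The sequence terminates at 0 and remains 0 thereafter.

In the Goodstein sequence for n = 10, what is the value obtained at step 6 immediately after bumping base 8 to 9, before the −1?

i=0: 10 = 2^(2 + 1) + 2 (b=2); 2→3: 3^(3 + 1) + 3 = 84; 84−1 = 83
i=1: 83 = 3^(3 + 1) + 2 (b=3); 3→4: 4^(4 + 1) + 2 = 1026; 1026−1 = 1025
i=2: 1025 = 4^(4 + 1) + 1 (b=4); 4→5: 5^(5 + 1) + 1 = 15626; 15626−1 = 15625
i=3: 15625 = 5^(5 + 1) (b=5); 5→6: 6^(6 + 1) = 279936; 279936−1 = 279935
i=4: 279935 = 5·6^6 + 5·6^5 + 5·6^4 + 5·6^3 + 5·6^2 + 5·6 + 5 (b=6); 6→7: 5·7^7 + 5·7^5 + 5·7^4 + 5·7^3 + 5·7^2 + 5·7 + 5 = 4215755; 4215755−1 = 4215754
i=5: 4215754 = 5·7^7 + 5·7^5 + 5·7^4 + 5·7^3 + 5·7^2 + 5·7 + 4 (b=7); 7→8: 5·8^8 + 5·8^5 + 5·8^4 + 5·8^3 + 5·8^2 + 5·8 + 4 = 84073324; 84073324−1 = 84073323

1937434593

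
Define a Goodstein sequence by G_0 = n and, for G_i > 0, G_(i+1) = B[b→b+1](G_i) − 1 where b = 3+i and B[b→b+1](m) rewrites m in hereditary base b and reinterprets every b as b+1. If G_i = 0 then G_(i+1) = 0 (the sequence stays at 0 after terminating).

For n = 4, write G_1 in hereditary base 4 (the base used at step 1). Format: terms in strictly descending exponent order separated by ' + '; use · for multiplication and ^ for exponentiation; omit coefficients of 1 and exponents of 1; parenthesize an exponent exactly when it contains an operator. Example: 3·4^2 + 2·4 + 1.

4

(0) 4|_3 = 3 + 1 ↦ 4 + 1|_4 = 5 ⇒ 4
(1) 4|_4 = 4 ↦ 5|_5 = 5 ⇒ 4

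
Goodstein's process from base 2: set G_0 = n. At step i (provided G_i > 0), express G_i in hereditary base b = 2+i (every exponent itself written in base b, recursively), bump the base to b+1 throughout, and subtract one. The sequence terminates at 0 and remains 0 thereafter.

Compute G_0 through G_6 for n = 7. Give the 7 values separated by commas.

G_0=7  [base 2] 2^2 + 2 + 1  →[2↦3]→  3^3 + 3 + 1 = 31  −1 ⇒ G_1=30
G_1=30  [base 3] 3^3 + 3  →[3↦4]→  4^4 + 4 = 260  −1 ⇒ G_2=259
G_2=259  [base 4] 4^4 + 3  →[4↦5]→  5^5 + 3 = 3128  −1 ⇒ G_3=3127
G_3=3127  [base 5] 5^5 + 2  →[5↦6]→  6^6 + 2 = 46658  −1 ⇒ G_4=46657
G_4=46657  [base 6] 6^6 + 1  →[6↦7]→  7^7 + 1 = 823544  −1 ⇒ G_5=823543
G_5=823543  [base 7] 7^7  →[7↦8]→  8^8 = 16777216  −1 ⇒ G_6=16777215

7, 30, 259, 3127, 46657, 823543, 16777215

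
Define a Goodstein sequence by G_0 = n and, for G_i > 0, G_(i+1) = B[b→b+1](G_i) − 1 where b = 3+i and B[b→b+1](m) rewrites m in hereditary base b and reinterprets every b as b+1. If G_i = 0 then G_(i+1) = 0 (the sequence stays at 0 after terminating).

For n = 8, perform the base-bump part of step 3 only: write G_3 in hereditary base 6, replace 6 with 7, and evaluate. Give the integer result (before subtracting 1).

12

8 —HB3→ 2·3 + 2 —bump→ 2·4 + 2 = 10 —(−1)→ 9
9 —HB4→ 2·4 + 1 —bump→ 2·5 + 1 = 11 —(−1)→ 10
10 —HB5→ 2·5 —bump→ 2·6 = 12 —(−1)→ 11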